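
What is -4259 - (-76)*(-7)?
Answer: -4791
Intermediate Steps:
-4259 - (-76)*(-7) = -4259 - 1*532 = -4259 - 532 = -4791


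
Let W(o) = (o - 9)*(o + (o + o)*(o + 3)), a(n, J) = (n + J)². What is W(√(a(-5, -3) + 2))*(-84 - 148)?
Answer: 168432 - 16008*√66 ≈ 38382.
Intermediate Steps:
a(n, J) = (J + n)²
W(o) = (-9 + o)*(o + 2*o*(3 + o)) (W(o) = (-9 + o)*(o + (2*o)*(3 + o)) = (-9 + o)*(o + 2*o*(3 + o)))
W(√(a(-5, -3) + 2))*(-84 - 148) = (√((-3 - 5)² + 2)*(-63 - 11*√((-3 - 5)² + 2) + 2*(√((-3 - 5)² + 2))²))*(-84 - 148) = (√((-8)² + 2)*(-63 - 11*√((-8)² + 2) + 2*(√((-8)² + 2))²))*(-232) = (√(64 + 2)*(-63 - 11*√(64 + 2) + 2*(√(64 + 2))²))*(-232) = (√66*(-63 - 11*√66 + 2*(√66)²))*(-232) = (√66*(-63 - 11*√66 + 2*66))*(-232) = (√66*(-63 - 11*√66 + 132))*(-232) = (√66*(69 - 11*√66))*(-232) = -232*√66*(69 - 11*√66)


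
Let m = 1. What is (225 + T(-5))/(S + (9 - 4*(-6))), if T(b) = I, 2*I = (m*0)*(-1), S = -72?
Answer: -75/13 ≈ -5.7692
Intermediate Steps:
I = 0 (I = ((1*0)*(-1))/2 = (0*(-1))/2 = (½)*0 = 0)
T(b) = 0
(225 + T(-5))/(S + (9 - 4*(-6))) = (225 + 0)/(-72 + (9 - 4*(-6))) = 225/(-72 + (9 + 24)) = 225/(-72 + 33) = 225/(-39) = 225*(-1/39) = -75/13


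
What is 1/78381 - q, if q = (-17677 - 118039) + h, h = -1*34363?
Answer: 13330962100/78381 ≈ 1.7008e+5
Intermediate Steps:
h = -34363
q = -170079 (q = (-17677 - 118039) - 34363 = -135716 - 34363 = -170079)
1/78381 - q = 1/78381 - 1*(-170079) = 1/78381 + 170079 = 13330962100/78381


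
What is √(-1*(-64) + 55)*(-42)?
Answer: -42*√119 ≈ -458.17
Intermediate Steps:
√(-1*(-64) + 55)*(-42) = √(64 + 55)*(-42) = √119*(-42) = -42*√119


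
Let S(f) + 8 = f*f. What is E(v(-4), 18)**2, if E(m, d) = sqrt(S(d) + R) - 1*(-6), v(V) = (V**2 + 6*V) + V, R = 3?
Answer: (6 + sqrt(319))**2 ≈ 569.33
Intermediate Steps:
S(f) = -8 + f**2 (S(f) = -8 + f*f = -8 + f**2)
v(V) = V**2 + 7*V
E(m, d) = 6 + sqrt(-5 + d**2) (E(m, d) = sqrt((-8 + d**2) + 3) - 1*(-6) = sqrt(-5 + d**2) + 6 = 6 + sqrt(-5 + d**2))
E(v(-4), 18)**2 = (6 + sqrt(-5 + 18**2))**2 = (6 + sqrt(-5 + 324))**2 = (6 + sqrt(319))**2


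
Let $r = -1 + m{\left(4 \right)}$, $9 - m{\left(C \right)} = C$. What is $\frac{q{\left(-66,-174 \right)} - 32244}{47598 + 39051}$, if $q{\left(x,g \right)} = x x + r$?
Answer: $- \frac{27884}{86649} \approx -0.3218$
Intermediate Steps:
$m{\left(C \right)} = 9 - C$
$r = 4$ ($r = -1 + \left(9 - 4\right) = -1 + 5 = 4$)
$q{\left(x,g \right)} = 4 + x^{2}$ ($q{\left(x,g \right)} = x x + 4 = x^{2} + 4 = 4 + x^{2}$)
$\frac{q{\left(-66,-174 \right)} - 32244}{47598 + 39051} = \frac{\left(4 + \left(-66\right)^{2}\right) - 32244}{47598 + 39051} = \frac{\left(4 + 4356\right) - 32244}{86649} = \left(4360 - 32244\right) \frac{1}{86649} = \left(-27884\right) \frac{1}{86649} = - \frac{27884}{86649}$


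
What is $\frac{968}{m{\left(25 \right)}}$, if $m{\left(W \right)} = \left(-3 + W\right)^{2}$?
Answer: $2$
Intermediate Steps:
$\frac{968}{m{\left(25 \right)}} = \frac{968}{\left(-3 + 25\right)^{2}} = \frac{968}{22^{2}} = \frac{968}{484} = 968 \cdot \frac{1}{484} = 2$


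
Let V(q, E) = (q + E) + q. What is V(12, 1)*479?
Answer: 11975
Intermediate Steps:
V(q, E) = E + 2*q (V(q, E) = (E + q) + q = E + 2*q)
V(12, 1)*479 = (1 + 2*12)*479 = (1 + 24)*479 = 25*479 = 11975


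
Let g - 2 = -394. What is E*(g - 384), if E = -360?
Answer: 279360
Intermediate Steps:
g = -392 (g = 2 - 394 = -392)
E*(g - 384) = -360*(-392 - 384) = -360*(-776) = 279360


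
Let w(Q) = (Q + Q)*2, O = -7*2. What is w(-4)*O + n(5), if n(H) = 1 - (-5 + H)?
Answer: 225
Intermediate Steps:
O = -14
w(Q) = 4*Q (w(Q) = (2*Q)*2 = 4*Q)
n(H) = 6 - H (n(H) = 1 + (5 - H) = 6 - H)
w(-4)*O + n(5) = (4*(-4))*(-14) + (6 - 1*5) = -16*(-14) + (6 - 5) = 224 + 1 = 225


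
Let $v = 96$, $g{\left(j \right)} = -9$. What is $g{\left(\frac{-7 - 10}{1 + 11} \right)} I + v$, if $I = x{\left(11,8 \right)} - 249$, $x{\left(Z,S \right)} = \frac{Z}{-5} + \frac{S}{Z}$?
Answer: $\frac{129264}{55} \approx 2350.3$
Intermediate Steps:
$x{\left(Z,S \right)} = - \frac{Z}{5} + \frac{S}{Z}$ ($x{\left(Z,S \right)} = Z \left(- \frac{1}{5}\right) + \frac{S}{Z} = - \frac{Z}{5} + \frac{S}{Z}$)
$I = - \frac{13776}{55}$ ($I = \left(\left(- \frac{1}{5}\right) 11 + \frac{8}{11}\right) - 249 = \left(- \frac{11}{5} + 8 \cdot \frac{1}{11}\right) - 249 = \left(- \frac{11}{5} + \frac{8}{11}\right) - 249 = - \frac{81}{55} - 249 = - \frac{13776}{55} \approx -250.47$)
$g{\left(\frac{-7 - 10}{1 + 11} \right)} I + v = \left(-9\right) \left(- \frac{13776}{55}\right) + 96 = \frac{123984}{55} + 96 = \frac{129264}{55}$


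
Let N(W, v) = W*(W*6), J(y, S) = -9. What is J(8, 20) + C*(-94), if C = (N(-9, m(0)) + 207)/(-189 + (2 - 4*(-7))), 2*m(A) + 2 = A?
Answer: 21237/53 ≈ 400.70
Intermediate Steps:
m(A) = -1 + A/2
N(W, v) = 6*W² (N(W, v) = W*(6*W) = 6*W²)
C = -231/53 (C = (6*(-9)² + 207)/(-189 + (2 - 4*(-7))) = (6*81 + 207)/(-189 + (2 + 28)) = (486 + 207)/(-189 + 30) = 693/(-159) = 693*(-1/159) = -231/53 ≈ -4.3585)
J(8, 20) + C*(-94) = -9 - 231/53*(-94) = -9 + 21714/53 = 21237/53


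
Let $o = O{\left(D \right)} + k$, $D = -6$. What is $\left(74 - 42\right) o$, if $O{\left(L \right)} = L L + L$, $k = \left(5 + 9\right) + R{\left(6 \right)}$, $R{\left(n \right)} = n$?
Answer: $1600$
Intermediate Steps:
$k = 20$ ($k = \left(5 + 9\right) + 6 = 14 + 6 = 20$)
$O{\left(L \right)} = L + L^{2}$ ($O{\left(L \right)} = L^{2} + L = L + L^{2}$)
$o = 50$ ($o = - 6 \left(1 - 6\right) + 20 = \left(-6\right) \left(-5\right) + 20 = 30 + 20 = 50$)
$\left(74 - 42\right) o = \left(74 - 42\right) 50 = 32 \cdot 50 = 1600$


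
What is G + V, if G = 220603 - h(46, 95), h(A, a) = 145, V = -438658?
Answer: -218200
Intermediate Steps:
G = 220458 (G = 220603 - 1*145 = 220603 - 145 = 220458)
G + V = 220458 - 438658 = -218200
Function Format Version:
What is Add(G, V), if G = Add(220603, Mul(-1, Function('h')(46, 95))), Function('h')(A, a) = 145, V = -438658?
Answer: -218200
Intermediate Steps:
G = 220458 (G = Add(220603, Mul(-1, 145)) = Add(220603, -145) = 220458)
Add(G, V) = Add(220458, -438658) = -218200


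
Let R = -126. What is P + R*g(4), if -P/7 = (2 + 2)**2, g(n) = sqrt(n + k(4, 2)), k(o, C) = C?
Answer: -112 - 126*sqrt(6) ≈ -420.64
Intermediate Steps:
g(n) = sqrt(2 + n) (g(n) = sqrt(n + 2) = sqrt(2 + n))
P = -112 (P = -7*(2 + 2)**2 = -7*4**2 = -7*16 = -112)
P + R*g(4) = -112 - 126*sqrt(2 + 4) = -112 - 126*sqrt(6)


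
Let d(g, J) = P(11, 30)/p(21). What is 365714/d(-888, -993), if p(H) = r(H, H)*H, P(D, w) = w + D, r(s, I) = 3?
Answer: 23039982/41 ≈ 5.6195e+5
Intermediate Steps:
P(D, w) = D + w
p(H) = 3*H
d(g, J) = 41/63 (d(g, J) = (11 + 30)/((3*21)) = 41/63)
365714/d(-888, -993) = 365714/(41/63) = 365714*(63/41) = 23039982/41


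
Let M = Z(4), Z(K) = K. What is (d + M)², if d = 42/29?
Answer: 24964/841 ≈ 29.684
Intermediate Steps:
M = 4
d = 42/29 (d = 42*(1/29) = 42/29 ≈ 1.4483)
(d + M)² = (42/29 + 4)² = (158/29)² = 24964/841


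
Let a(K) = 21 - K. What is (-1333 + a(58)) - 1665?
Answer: -3035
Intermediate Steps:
(-1333 + a(58)) - 1665 = (-1333 + (21 - 1*58)) - 1665 = (-1333 + (21 - 58)) - 1665 = (-1333 - 37) - 1665 = -1370 - 1665 = -3035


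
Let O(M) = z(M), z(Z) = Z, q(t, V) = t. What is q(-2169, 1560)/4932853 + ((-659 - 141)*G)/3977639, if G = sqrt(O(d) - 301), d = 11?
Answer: -2169/4932853 - 800*I*sqrt(290)/3977639 ≈ -0.0004397 - 0.003425*I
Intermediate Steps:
O(M) = M
G = I*sqrt(290) (G = sqrt(11 - 301) = sqrt(-290) = I*sqrt(290) ≈ 17.029*I)
q(-2169, 1560)/4932853 + ((-659 - 141)*G)/3977639 = -2169/4932853 + ((-659 - 141)*(I*sqrt(290)))/3977639 = -2169*1/4932853 - 800*I*sqrt(290)*(1/3977639) = -2169/4932853 - 800*I*sqrt(290)*(1/3977639) = -2169/4932853 - 800*I*sqrt(290)/3977639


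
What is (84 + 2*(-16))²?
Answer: 2704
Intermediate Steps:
(84 + 2*(-16))² = (84 - 32)² = 52² = 2704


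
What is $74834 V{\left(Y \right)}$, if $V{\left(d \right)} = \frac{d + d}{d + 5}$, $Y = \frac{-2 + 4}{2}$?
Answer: $\frac{74834}{3} \approx 24945.0$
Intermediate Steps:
$Y = 1$ ($Y = 2 \cdot \frac{1}{2} = 1$)
$V{\left(d \right)} = \frac{2 d}{5 + d}$
$74834 V{\left(Y \right)} = 74834 \cdot 2 \cdot 1 \frac{1}{5 + 1} = 74834 \cdot 2 \cdot 1 \cdot \frac{1}{6} = 74834 \cdot \frac{1}{3} = \frac{74834}{3}$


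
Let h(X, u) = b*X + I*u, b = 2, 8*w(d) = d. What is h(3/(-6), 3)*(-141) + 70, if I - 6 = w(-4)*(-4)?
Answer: -3173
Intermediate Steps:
w(d) = d/8
I = 8 (I = 6 + ((1/8)*(-4))*(-4) = 6 - 1/2*(-4) = 6 + 2 = 8)
h(X, u) = 2*X + 8*u
h(3/(-6), 3)*(-141) + 70 = (2*(3/(-6)) + 8*3)*(-141) + 70 = (2*(3*(-1/6)) + 24)*(-141) + 70 = (2*(-1/2) + 24)*(-141) + 70 = (-1 + 24)*(-141) + 70 = 23*(-141) + 70 = -3243 + 70 = -3173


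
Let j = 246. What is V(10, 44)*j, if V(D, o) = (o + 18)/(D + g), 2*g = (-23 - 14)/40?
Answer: 1220160/763 ≈ 1599.2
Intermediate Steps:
g = -37/80 (g = ((-23 - 14)/40)/2 = (-37*1/40)/2 = (1/2)*(-37/40) = -37/80 ≈ -0.46250)
V(D, o) = (18 + o)/(-37/80 + D) (V(D, o) = (o + 18)/(D - 37/80) = (18 + o)/(-37/80 + D))
V(10, 44)*j = (80*(18 + 44)/(-37 + 80*10))*246 = (80*62/(-37 + 800))*246 = (80*62/763)*246 = (80*(1/763)*62)*246 = (4960/763)*246 = 1220160/763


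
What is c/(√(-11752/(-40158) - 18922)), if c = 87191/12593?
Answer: -261573*I*√847621514222/4784445418466 ≈ -0.050334*I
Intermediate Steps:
c = 87191/12593 (c = 87191*(1/12593) = 87191/12593 ≈ 6.9238)
c/(√(-11752/(-40158) - 18922)) = 87191/(12593*(√(-11752/(-40158) - 18922))) = 87191/(12593*(√(-11752*(-1/40158) - 18922))) = 87191/(12593*(√(5876/20079 - 18922))) = 87191/(12593*(√(-379928962/20079))) = 87191/(12593*((I*√847621514222/6693))) = 87191*(-3*I*√847621514222/379928962)/12593 = -261573*I*√847621514222/4784445418466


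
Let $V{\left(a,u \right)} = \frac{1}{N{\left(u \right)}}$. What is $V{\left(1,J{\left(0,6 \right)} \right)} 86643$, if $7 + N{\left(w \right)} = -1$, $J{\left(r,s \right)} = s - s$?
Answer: $- \frac{86643}{8} \approx -10830.0$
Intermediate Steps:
$J{\left(r,s \right)} = 0$
$N{\left(w \right)} = -8$ ($N{\left(w \right)} = -7 - 1 = -8$)
$V{\left(a,u \right)} = - \frac{1}{8}$ ($V{\left(a,u \right)} = \frac{1}{-8} = - \frac{1}{8}$)
$V{\left(1,J{\left(0,6 \right)} \right)} 86643 = \left(- \frac{1}{8}\right) 86643 = - \frac{86643}{8}$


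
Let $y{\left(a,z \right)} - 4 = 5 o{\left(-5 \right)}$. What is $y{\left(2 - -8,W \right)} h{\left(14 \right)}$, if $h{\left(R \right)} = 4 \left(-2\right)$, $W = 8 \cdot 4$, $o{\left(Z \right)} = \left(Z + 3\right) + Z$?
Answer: $248$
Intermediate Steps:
$o{\left(Z \right)} = 3 + 2 Z$ ($o{\left(Z \right)} = \left(3 + Z\right) + Z = 3 + 2 Z$)
$W = 32$
$y{\left(a,z \right)} = -31$ ($y{\left(a,z \right)} = 4 + 5 \left(3 + 2 \left(-5\right)\right) = 4 + 5 \left(3 - 10\right) = 4 + 5 \left(-7\right) = 4 - 35 = -31$)
$h{\left(R \right)} = -8$
$y{\left(2 - -8,W \right)} h{\left(14 \right)} = \left(-31\right) \left(-8\right) = 248$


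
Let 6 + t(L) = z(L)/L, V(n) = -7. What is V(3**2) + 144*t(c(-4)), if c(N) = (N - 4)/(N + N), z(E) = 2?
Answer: -583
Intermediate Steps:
c(N) = (-4 + N)/(2*N) (c(N) = (-4 + N)/((2*N)) = (-4 + N)*(1/(2*N)) = (-4 + N)/(2*N))
t(L) = -6 + 2/L
V(3**2) + 144*t(c(-4)) = -7 + 144*(-6 + 2/(((1/2)*(-4 - 4)/(-4)))) = -7 + 144*(-6 + 2/(((1/2)*(-1/4)*(-8)))) = -7 + 144*(-6 + 2/1) = -7 + 144*(-6 + 2*1) = -7 + 144*(-6 + 2) = -7 + 144*(-4) = -7 - 576 = -583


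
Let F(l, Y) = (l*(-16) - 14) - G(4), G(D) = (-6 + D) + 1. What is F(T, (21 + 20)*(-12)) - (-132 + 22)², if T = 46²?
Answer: -45969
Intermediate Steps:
G(D) = -5 + D
T = 2116
F(l, Y) = -13 - 16*l (F(l, Y) = (l*(-16) - 14) - (-5 + 4) = (-16*l - 14) - 1*(-1) = (-14 - 16*l) + 1 = -13 - 16*l)
F(T, (21 + 20)*(-12)) - (-132 + 22)² = (-13 - 16*2116) - (-132 + 22)² = (-13 - 33856) - 1*(-110)² = -33869 - 1*12100 = -33869 - 12100 = -45969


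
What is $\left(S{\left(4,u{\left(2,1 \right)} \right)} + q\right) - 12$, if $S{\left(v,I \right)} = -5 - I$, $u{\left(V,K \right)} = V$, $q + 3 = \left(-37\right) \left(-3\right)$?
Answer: $89$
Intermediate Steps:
$q = 108$ ($q = -3 - -111 = -3 + 111 = 108$)
$\left(S{\left(4,u{\left(2,1 \right)} \right)} + q\right) - 12 = \left(\left(-5 - 2\right) + 108\right) - 12 = \left(-7 + 108\right) - 12 = 101 - 12 = 89$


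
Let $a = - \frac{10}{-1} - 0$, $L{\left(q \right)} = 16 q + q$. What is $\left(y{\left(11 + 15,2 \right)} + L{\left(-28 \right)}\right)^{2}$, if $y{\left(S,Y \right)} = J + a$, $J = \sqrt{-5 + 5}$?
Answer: $217156$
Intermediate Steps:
$L{\left(q \right)} = 17 q$
$J = 0$ ($J = \sqrt{0} = 0$)
$a = 10$ ($a = \left(-10\right) \left(-1\right) + 0 = 10 + 0 = 10$)
$y{\left(S,Y \right)} = 10$ ($y{\left(S,Y \right)} = 0 + 10 = 10$)
$\left(y{\left(11 + 15,2 \right)} + L{\left(-28 \right)}\right)^{2} = \left(10 + 17 \left(-28\right)\right)^{2} = \left(10 - 476\right)^{2} = \left(-466\right)^{2} = 217156$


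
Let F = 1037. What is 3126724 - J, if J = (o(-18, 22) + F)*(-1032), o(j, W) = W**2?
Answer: 4696396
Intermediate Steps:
J = -1569672 (J = (22**2 + 1037)*(-1032) = (484 + 1037)*(-1032) = 1521*(-1032) = -1569672)
3126724 - J = 3126724 - 1*(-1569672) = 3126724 + 1569672 = 4696396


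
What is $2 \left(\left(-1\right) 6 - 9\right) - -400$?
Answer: $370$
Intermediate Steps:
$2 \left(\left(-1\right) 6 - 9\right) - -400 = 2 \left(-6 - 9\right) + 400 = 2 \left(-15\right) + 400 = -30 + 400 = 370$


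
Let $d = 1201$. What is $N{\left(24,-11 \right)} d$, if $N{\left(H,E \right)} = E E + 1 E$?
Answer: $132110$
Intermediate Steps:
$N{\left(H,E \right)} = E + E^{2}$ ($N{\left(H,E \right)} = E^{2} + E = E + E^{2}$)
$N{\left(24,-11 \right)} d = - 11 \left(1 - 11\right) 1201 = \left(-11\right) \left(-10\right) 1201 = 110 \cdot 1201 = 132110$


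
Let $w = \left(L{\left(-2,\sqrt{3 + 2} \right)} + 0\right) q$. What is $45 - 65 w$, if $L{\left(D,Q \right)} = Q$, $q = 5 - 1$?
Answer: $45 - 260 \sqrt{5} \approx -536.38$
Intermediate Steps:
$q = 4$ ($q = 5 - 1 = 4$)
$w = 4 \sqrt{5}$ ($w = \left(\sqrt{3 + 2} + 0\right) 4 = \left(\sqrt{5} + 0\right) 4 = \sqrt{5} \cdot 4 = 4 \sqrt{5} \approx 8.9443$)
$45 - 65 w = 45 - 65 \cdot 4 \sqrt{5} = 45 - 260 \sqrt{5}$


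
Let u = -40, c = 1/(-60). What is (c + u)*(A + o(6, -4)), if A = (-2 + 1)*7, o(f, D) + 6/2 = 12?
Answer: -2401/30 ≈ -80.033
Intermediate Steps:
c = -1/60 ≈ -0.016667
o(f, D) = 9 (o(f, D) = -3 + 12 = 9)
A = -7 (A = -1*7 = -7)
(c + u)*(A + o(6, -4)) = (-1/60 - 40)*(-7 + 9) = -2401/60*2 = -2401/30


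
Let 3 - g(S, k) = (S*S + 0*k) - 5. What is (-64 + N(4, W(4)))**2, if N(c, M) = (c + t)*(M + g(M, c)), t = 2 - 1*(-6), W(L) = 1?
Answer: 1024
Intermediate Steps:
t = 8 (t = 2 + 6 = 8)
g(S, k) = 8 - S**2 (g(S, k) = 3 - ((S*S + 0*k) - 5) = 3 - ((S**2 + 0) - 5) = 3 - (S**2 - 5) = 3 - (-5 + S**2) = 3 + (5 - S**2) = 8 - S**2)
N(c, M) = (8 + c)*(8 + M - M**2) (N(c, M) = (c + 8)*(M + (8 - M**2)) = (8 + c)*(8 + M - M**2))
(-64 + N(4, W(4)))**2 = (-64 + (64 - 8*1**2 + 8*1 + 1*4 - 1*4*(-8 + 1**2)))**2 = (-64 + (64 - 8*1 + 8 + 4 - 1*4*(-8 + 1)))**2 = (-64 + (64 - 8 + 8 + 4 - 1*4*(-7)))**2 = (-64 + (64 - 8 + 8 + 4 + 28))**2 = (-64 + 96)**2 = 32**2 = 1024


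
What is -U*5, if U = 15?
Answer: -75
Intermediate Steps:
-U*5 = -1*15*5 = -15*5 = -75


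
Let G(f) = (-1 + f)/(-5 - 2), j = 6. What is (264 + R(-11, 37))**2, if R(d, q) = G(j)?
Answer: 3396649/49 ≈ 69319.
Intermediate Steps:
G(f) = 1/7 - f/7 (G(f) = (-1 + f)/(-7) = (-1 + f)*(-1/7) = 1/7 - f/7)
R(d, q) = -5/7 (R(d, q) = 1/7 - 1/7*6 = 1/7 - 6/7 = -5/7)
(264 + R(-11, 37))**2 = (264 - 5/7)**2 = (1843/7)**2 = 3396649/49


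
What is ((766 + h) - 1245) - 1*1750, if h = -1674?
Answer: -3903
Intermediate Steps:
((766 + h) - 1245) - 1*1750 = ((766 - 1674) - 1245) - 1*1750 = (-908 - 1245) - 1750 = -2153 - 1750 = -3903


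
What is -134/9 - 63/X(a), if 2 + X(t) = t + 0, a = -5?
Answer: -53/9 ≈ -5.8889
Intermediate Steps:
X(t) = -2 + t (X(t) = -2 + (t + 0) = -2 + t)
-134/9 - 63/X(a) = -134/9 - 63/(-2 - 5) = -134*⅑ - 63/(-7) = -134/9 - 63*(-⅐) = -134/9 + 9 = -53/9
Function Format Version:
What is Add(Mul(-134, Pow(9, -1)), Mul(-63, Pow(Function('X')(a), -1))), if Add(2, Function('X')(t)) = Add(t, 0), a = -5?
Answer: Rational(-53, 9) ≈ -5.8889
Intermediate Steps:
Function('X')(t) = Add(-2, t) (Function('X')(t) = Add(-2, Add(t, 0)) = Add(-2, t))
Add(Mul(-134, Pow(9, -1)), Mul(-63, Pow(Function('X')(a), -1))) = Add(Mul(-134, Pow(9, -1)), Mul(-63, Pow(Add(-2, -5), -1))) = Add(Mul(-134, Rational(1, 9)), Mul(-63, Pow(-7, -1))) = Add(Rational(-134, 9), Mul(-63, Rational(-1, 7))) = Add(Rational(-134, 9), 9) = Rational(-53, 9)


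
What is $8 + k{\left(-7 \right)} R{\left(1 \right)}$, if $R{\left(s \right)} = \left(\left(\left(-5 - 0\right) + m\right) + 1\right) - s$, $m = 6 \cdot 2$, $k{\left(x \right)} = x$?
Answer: $-41$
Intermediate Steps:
$m = 12$
$R{\left(s \right)} = 8 - s$ ($R{\left(s \right)} = \left(\left(\left(-5 - 0\right) + 12\right) + 1\right) - s = \left(\left(\left(-5 + 0\right) + 12\right) + 1\right) - s = \left(\left(-5 + 12\right) + 1\right) - s = \left(7 + 1\right) - s = 8 - s$)
$8 + k{\left(-7 \right)} R{\left(1 \right)} = 8 - 7 \left(8 - 1\right) = 8 - 49 = -41$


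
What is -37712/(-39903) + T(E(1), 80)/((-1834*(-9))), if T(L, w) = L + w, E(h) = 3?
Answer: 208595407/219546306 ≈ 0.95012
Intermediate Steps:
-37712/(-39903) + T(E(1), 80)/((-1834*(-9))) = -37712/(-39903) + (3 + 80)/((-1834*(-9))) = -37712*(-1/39903) + 83/16506 = 37712/39903 + 83*(1/16506) = 37712/39903 + 83/16506 = 208595407/219546306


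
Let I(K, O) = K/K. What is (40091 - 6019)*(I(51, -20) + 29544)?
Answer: 1006657240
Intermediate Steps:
I(K, O) = 1
(40091 - 6019)*(I(51, -20) + 29544) = (40091 - 6019)*(1 + 29544) = 34072*29545 = 1006657240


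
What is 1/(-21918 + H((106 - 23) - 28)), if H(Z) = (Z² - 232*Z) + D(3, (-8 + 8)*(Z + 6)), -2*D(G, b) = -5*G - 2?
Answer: -2/63289 ≈ -3.1601e-5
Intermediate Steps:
D(G, b) = 1 + 5*G/2 (D(G, b) = -(-5*G - 2)/2 = -(-2 - 5*G)/2 = 1 + 5*G/2)
H(Z) = 17/2 + Z² - 232*Z (H(Z) = (Z² - 232*Z) + (1 + (5/2)*3) = (Z² - 232*Z) + (1 + 15/2) = (Z² - 232*Z) + 17/2 = 17/2 + Z² - 232*Z)
1/(-21918 + H((106 - 23) - 28)) = 1/(-21918 + (17/2 + ((106 - 23) - 28)² - 232*((106 - 23) - 28))) = 1/(-21918 + (17/2 + (83 - 28)² - 232*(83 - 28))) = 1/(-21918 + (17/2 + 55² - 232*55)) = 1/(-21918 + (17/2 + 3025 - 12760)) = 1/(-21918 - 19453/2) = 1/(-63289/2) = -2/63289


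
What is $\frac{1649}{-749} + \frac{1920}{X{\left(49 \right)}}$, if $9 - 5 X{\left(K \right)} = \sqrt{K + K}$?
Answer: $- \frac{64741633}{12733} - \frac{67200 \sqrt{2}}{17} \approx -10675.0$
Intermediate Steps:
$X{\left(K \right)} = \frac{9}{5} - \frac{\sqrt{2} \sqrt{K}}{5}$ ($X{\left(K \right)} = \frac{9}{5} - \frac{\sqrt{K + K}}{5} = \frac{9}{5} - \frac{\sqrt{2 K}}{5} = \frac{9}{5} - \frac{\sqrt{2} \sqrt{K}}{5}$)
$\frac{1649}{-749} + \frac{1920}{X{\left(49 \right)}} = \frac{1649}{-749} + \frac{1920}{\frac{9}{5} - \frac{\sqrt{2} \sqrt{49}}{5}} = 1649 \left(- \frac{1}{749}\right) + \frac{1920}{\frac{9}{5} - \frac{1}{5} \sqrt{2} \cdot 7} = - \frac{1649}{749} + \frac{1920}{\frac{9}{5} - \frac{7 \sqrt{2}}{5}}$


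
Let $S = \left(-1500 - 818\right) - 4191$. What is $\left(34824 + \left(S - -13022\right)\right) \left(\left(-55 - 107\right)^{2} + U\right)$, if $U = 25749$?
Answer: $2149234641$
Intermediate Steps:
$S = -6509$ ($S = -2318 - 4191 = -6509$)
$\left(34824 + \left(S - -13022\right)\right) \left(\left(-55 - 107\right)^{2} + U\right) = \left(34824 - -6513\right) \left(\left(-55 - 107\right)^{2} + 25749\right) = \left(34824 + \left(-6509 + 13022\right)\right) \left(\left(-162\right)^{2} + 25749\right) = \left(34824 + 6513\right) \left(26244 + 25749\right) = 41337 \cdot 51993 = 2149234641$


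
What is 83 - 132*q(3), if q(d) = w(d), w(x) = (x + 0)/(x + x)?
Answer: 17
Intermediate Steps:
w(x) = ½ (w(x) = x/((2*x)) = x*(1/(2*x)) = ½)
q(d) = ½
83 - 132*q(3) = 83 - 132*½ = 83 - 66 = 17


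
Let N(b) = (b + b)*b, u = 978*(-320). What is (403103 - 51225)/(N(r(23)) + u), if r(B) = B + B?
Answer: -175939/154364 ≈ -1.1398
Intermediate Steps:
r(B) = 2*B
u = -312960
N(b) = 2*b² (N(b) = (2*b)*b = 2*b²)
(403103 - 51225)/(N(r(23)) + u) = (403103 - 51225)/(2*(2*23)² - 312960) = 351878/(2*46² - 312960) = 351878/(2*2116 - 312960) = 351878/(4232 - 312960) = 351878/(-308728) = 351878*(-1/308728) = -175939/154364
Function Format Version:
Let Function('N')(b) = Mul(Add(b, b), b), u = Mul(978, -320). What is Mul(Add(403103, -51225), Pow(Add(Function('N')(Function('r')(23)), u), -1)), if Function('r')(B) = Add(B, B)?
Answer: Rational(-175939, 154364) ≈ -1.1398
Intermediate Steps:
Function('r')(B) = Mul(2, B)
u = -312960
Function('N')(b) = Mul(2, Pow(b, 2)) (Function('N')(b) = Mul(Mul(2, b), b) = Mul(2, Pow(b, 2)))
Mul(Add(403103, -51225), Pow(Add(Function('N')(Function('r')(23)), u), -1)) = Mul(Add(403103, -51225), Pow(Add(Mul(2, Pow(Mul(2, 23), 2)), -312960), -1)) = Mul(351878, Pow(Add(Mul(2, Pow(46, 2)), -312960), -1)) = Mul(351878, Pow(Add(Mul(2, 2116), -312960), -1)) = Mul(351878, Pow(Add(4232, -312960), -1)) = Mul(351878, Pow(-308728, -1)) = Mul(351878, Rational(-1, 308728)) = Rational(-175939, 154364)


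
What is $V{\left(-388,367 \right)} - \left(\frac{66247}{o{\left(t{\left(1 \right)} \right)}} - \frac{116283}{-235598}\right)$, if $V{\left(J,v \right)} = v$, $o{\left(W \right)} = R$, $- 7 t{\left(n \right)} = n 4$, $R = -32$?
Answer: $\frac{9185401281}{3769568} \approx 2436.7$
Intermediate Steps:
$t{\left(n \right)} = - \frac{4 n}{7}$ ($t{\left(n \right)} = - \frac{n 4}{7} = - \frac{4 n}{7}$)
$o{\left(W \right)} = -32$
$V{\left(-388,367 \right)} - \left(\frac{66247}{o{\left(t{\left(1 \right)} \right)}} - \frac{116283}{-235598}\right) = 367 - \left(\frac{66247}{-32} - \frac{116283}{-235598}\right) = 367 - \left(66247 \left(- \frac{1}{32}\right) - - \frac{116283}{235598}\right) = 367 - \left(- \frac{66247}{32} + \frac{116283}{235598}\right) = 367 - - \frac{7801969825}{3769568} = 367 + \frac{7801969825}{3769568} = \frac{9185401281}{3769568}$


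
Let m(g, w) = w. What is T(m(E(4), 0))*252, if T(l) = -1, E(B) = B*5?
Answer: -252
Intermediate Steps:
E(B) = 5*B
T(m(E(4), 0))*252 = -1*252 = -252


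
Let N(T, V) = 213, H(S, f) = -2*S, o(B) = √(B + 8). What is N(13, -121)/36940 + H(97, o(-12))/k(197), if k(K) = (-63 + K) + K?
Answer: -7095857/12227140 ≈ -0.58034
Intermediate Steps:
o(B) = √(8 + B)
k(K) = -63 + 2*K
N(13, -121)/36940 + H(97, o(-12))/k(197) = 213/36940 + (-2*97)/(-63 + 2*197) = 213*(1/36940) - 194/(-63 + 394) = 213/36940 - 194/331 = -7095857/12227140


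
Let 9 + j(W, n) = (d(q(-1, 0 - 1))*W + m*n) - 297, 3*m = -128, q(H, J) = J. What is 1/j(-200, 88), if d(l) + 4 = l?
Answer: -3/9182 ≈ -0.00032673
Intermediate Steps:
d(l) = -4 + l
m = -128/3 (m = (⅓)*(-128) = -128/3 ≈ -42.667)
j(W, n) = -306 - 5*W - 128*n/3 (j(W, n) = -9 + (((-4 + (0 - 1))*W - 128*n/3) - 297) = -9 + (((-4 - 1)*W - 128*n/3) - 297) = -9 + ((-5*W - 128*n/3) - 297) = -9 + (-297 - 5*W - 128*n/3) = -306 - 5*W - 128*n/3)
1/j(-200, 88) = 1/(-306 - 5*(-200) - 128/3*88) = 1/(-306 + 1000 - 11264/3) = 1/(-9182/3) = -3/9182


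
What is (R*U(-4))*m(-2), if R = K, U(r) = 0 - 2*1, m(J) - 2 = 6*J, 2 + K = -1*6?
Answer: -160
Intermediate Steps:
K = -8 (K = -2 - 1*6 = -2 - 6 = -8)
m(J) = 2 + 6*J
U(r) = -2 (U(r) = 0 - 2 = -2)
R = -8
(R*U(-4))*m(-2) = (-8*(-2))*(2 + 6*(-2)) = 16*(2 - 12) = 16*(-10) = -160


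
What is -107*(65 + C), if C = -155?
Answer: 9630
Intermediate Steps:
-107*(65 + C) = -107*(65 - 155) = -107*(-90) = 9630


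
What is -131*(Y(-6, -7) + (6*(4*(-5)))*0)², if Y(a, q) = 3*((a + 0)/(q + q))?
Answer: -10611/49 ≈ -216.55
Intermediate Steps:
Y(a, q) = 3*a/(2*q) (Y(a, q) = 3*(a/((2*q))) = 3*(a*(1/(2*q))) = 3*(a/(2*q)) = 3*a/(2*q))
-131*(Y(-6, -7) + (6*(4*(-5)))*0)² = -131*((3/2)*(-6)/(-7) + (6*(4*(-5)))*0)² = -131*((3/2)*(-6)*(-⅐) + (6*(-20))*0)² = -131*(9/7 - 120*0)² = -131*(9/7 + 0)² = -131*(9/7)² = -131*81/49 = -10611/49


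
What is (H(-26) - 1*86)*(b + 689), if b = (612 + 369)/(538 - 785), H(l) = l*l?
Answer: 99829180/247 ≈ 4.0417e+5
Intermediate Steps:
H(l) = l²
b = -981/247 (b = 981/(-247) = 981*(-1/247) = -981/247 ≈ -3.9717)
(H(-26) - 1*86)*(b + 689) = ((-26)² - 1*86)*(-981/247 + 689) = (676 - 86)*(169202/247) = 590*(169202/247) = 99829180/247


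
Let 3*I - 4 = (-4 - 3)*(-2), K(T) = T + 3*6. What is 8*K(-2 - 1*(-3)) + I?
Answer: 158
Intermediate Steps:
K(T) = 18 + T (K(T) = T + 18 = 18 + T)
I = 6 (I = 4/3 + ((-4 - 3)*(-2))/3 = 4/3 + (-7*(-2))/3 = 4/3 + (⅓)*14 = 4/3 + 14/3 = 6)
8*K(-2 - 1*(-3)) + I = 8*(18 + (-2 - 1*(-3))) + 6 = 8*(18 + (-2 + 3)) + 6 = 8*(18 + 1) + 6 = 8*19 + 6 = 152 + 6 = 158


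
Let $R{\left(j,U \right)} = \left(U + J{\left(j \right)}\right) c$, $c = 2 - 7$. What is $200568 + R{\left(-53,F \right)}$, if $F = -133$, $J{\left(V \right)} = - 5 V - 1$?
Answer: $199913$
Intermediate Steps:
$c = -5$ ($c = 2 - 7 = -5$)
$J{\left(V \right)} = -1 - 5 V$
$R{\left(j,U \right)} = 5 - 5 U + 25 j$ ($R{\left(j,U \right)} = \left(U - \left(1 + 5 j\right)\right) \left(-5\right) = \left(-1 + U - 5 j\right) \left(-5\right) = 5 - 5 U + 25 j$)
$200568 + R{\left(-53,F \right)} = 200568 + \left(5 - -665 + 25 \left(-53\right)\right) = 200568 + \left(5 + 665 - 1325\right) = 200568 - 655 = 199913$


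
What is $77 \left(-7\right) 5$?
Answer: $-2695$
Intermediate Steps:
$77 \left(-7\right) 5 = \left(-539\right) 5 = -2695$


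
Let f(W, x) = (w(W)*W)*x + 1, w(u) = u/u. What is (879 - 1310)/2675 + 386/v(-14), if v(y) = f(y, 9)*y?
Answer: 5566/93625 ≈ 0.059450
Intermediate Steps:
w(u) = 1
f(W, x) = 1 + W*x (f(W, x) = (1*W)*x + 1 = W*x + 1 = 1 + W*x)
v(y) = y*(1 + 9*y) (v(y) = (1 + y*9)*y = (1 + 9*y)*y = y*(1 + 9*y))
(879 - 1310)/2675 + 386/v(-14) = (879 - 1310)/2675 + 386/((-14*(1 + 9*(-14)))) = -431*1/2675 + 386/((-14*(1 - 126))) = -431/2675 + 386/((-14*(-125))) = -431/2675 + 386/1750 = -431/2675 + 386*(1/1750) = -431/2675 + 193/875 = 5566/93625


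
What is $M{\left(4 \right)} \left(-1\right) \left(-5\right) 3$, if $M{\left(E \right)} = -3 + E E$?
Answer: $195$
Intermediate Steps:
$M{\left(E \right)} = -3 + E^{2}$
$M{\left(4 \right)} \left(-1\right) \left(-5\right) 3 = \left(-3 + 4^{2}\right) \left(-1\right) \left(-5\right) 3 = \left(-3 + 16\right) 5 \cdot 3 = 13 \cdot 15 = 195$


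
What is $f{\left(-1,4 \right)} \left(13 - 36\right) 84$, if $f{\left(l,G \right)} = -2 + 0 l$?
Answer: $3864$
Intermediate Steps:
$f{\left(l,G \right)} = -2$ ($f{\left(l,G \right)} = -2 + 0 = -2$)
$f{\left(-1,4 \right)} \left(13 - 36\right) 84 = - 2 \left(13 - 36\right) 84 = \left(-2\right) \left(-23\right) 84 = 46 \cdot 84 = 3864$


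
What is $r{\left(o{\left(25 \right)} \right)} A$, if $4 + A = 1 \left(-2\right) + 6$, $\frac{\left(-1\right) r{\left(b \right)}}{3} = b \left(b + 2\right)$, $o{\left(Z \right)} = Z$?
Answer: $0$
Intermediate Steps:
$r{\left(b \right)} = - 3 b \left(2 + b\right)$ ($r{\left(b \right)} = - 3 b \left(b + 2\right) = - 3 b \left(2 + b\right)$)
$A = 0$ ($A = -4 + \left(1 \left(-2\right) + 6\right) = -4 + \left(-2 + 6\right) = -4 + 4 = 0$)
$r{\left(o{\left(25 \right)} \right)} A = \left(-3\right) 25 \left(2 + 25\right) 0 = \left(-3\right) 25 \cdot 27 \cdot 0 = \left(-2025\right) 0 = 0$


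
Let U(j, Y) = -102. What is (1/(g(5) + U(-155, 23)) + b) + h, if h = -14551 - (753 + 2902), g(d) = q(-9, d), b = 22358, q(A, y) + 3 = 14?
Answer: 377831/91 ≈ 4152.0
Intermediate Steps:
q(A, y) = 11 (q(A, y) = -3 + 14 = 11)
g(d) = 11
h = -18206 (h = -14551 - 1*3655 = -14551 - 3655 = -18206)
(1/(g(5) + U(-155, 23)) + b) + h = (1/(11 - 102) + 22358) - 18206 = (1/(-91) + 22358) - 18206 = (-1/91 + 22358) - 18206 = 2034577/91 - 18206 = 377831/91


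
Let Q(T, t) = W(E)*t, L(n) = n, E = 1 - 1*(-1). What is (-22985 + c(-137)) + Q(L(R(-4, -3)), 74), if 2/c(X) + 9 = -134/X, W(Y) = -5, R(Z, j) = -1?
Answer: -25667419/1099 ≈ -23355.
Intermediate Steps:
E = 2 (E = 1 + 1 = 2)
Q(T, t) = -5*t
c(X) = 2/(-9 - 134/X)
(-22985 + c(-137)) + Q(L(R(-4, -3)), 74) = (-22985 - 2*(-137)/(134 + 9*(-137))) - 5*74 = (-22985 - 2*(-137)/(134 - 1233)) - 370 = (-22985 - 2*(-137)/(-1099)) - 370 = (-22985 - 2*(-137)*(-1/1099)) - 370 = (-22985 - 274/1099) - 370 = -25260789/1099 - 370 = -25667419/1099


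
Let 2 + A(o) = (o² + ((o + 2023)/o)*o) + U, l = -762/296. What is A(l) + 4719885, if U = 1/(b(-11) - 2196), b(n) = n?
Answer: 228267180156075/48342128 ≈ 4.7219e+6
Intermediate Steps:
U = -1/2207 (U = 1/(-11 - 2196) = 1/(-2207) = -1/2207 ≈ -0.00045310)
l = -381/148 (l = -762*1/296 = -381/148 ≈ -2.5743)
A(o) = 4460346/2207 + o + o² (A(o) = -2 + ((o² + ((o + 2023)/o)*o) - 1/2207) = -2 + ((o² + ((2023 + o)/o)*o) - 1/2207) = -2 + ((o² + (2023 + o)) - 1/2207) = -2 + ((2023 + o + o²) - 1/2207) = -2 + (4464760/2207 + o + o²) = 4460346/2207 + o + o²)
A(l) + 4719885 = (4460346/2207 - 381/148 + (-381/148)²) + 4719885 = (4460346/2207 - 381/148 + 145161/21904) + 4719885 = 97895340795/48342128 + 4719885 = 228267180156075/48342128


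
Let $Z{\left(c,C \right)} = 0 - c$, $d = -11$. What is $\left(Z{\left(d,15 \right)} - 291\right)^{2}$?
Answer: $78400$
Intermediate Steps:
$Z{\left(c,C \right)} = - c$
$\left(Z{\left(d,15 \right)} - 291\right)^{2} = \left(\left(-1\right) \left(-11\right) - 291\right)^{2} = \left(11 - 291\right)^{2} = \left(-280\right)^{2} = 78400$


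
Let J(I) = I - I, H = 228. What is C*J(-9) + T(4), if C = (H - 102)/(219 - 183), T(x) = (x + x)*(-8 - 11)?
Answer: -152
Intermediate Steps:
J(I) = 0
T(x) = -38*x (T(x) = (2*x)*(-19) = -38*x)
C = 7/2 (C = (228 - 102)/(219 - 183) = 126/36 = 126*(1/36) = 7/2 ≈ 3.5000)
C*J(-9) + T(4) = (7/2)*0 - 38*4 = 0 - 152 = -152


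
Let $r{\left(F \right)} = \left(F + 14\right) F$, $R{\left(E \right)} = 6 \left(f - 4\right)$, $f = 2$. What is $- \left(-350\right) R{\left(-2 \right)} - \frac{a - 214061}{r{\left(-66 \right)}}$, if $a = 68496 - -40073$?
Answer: $- \frac{1192409}{286} \approx -4169.3$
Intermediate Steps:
$R{\left(E \right)} = -12$ ($R{\left(E \right)} = 6 \left(2 - 4\right) = 6 \left(-2\right) = -12$)
$a = 108569$ ($a = 68496 + 40073 = 108569$)
$r{\left(F \right)} = F \left(14 + F\right)$ ($r{\left(F \right)} = \left(14 + F\right) F = F \left(14 + F\right)$)
$- \left(-350\right) R{\left(-2 \right)} - \frac{a - 214061}{r{\left(-66 \right)}} = - \left(-350\right) \left(-12\right) - \frac{108569 - 214061}{\left(-66\right) \left(14 - 66\right)} = \left(-1\right) 4200 - - \frac{105492}{\left(-66\right) \left(-52\right)} = -4200 - - \frac{105492}{3432} = -4200 - \left(-105492\right) \frac{1}{3432} = -4200 - - \frac{8791}{286} = -4200 + \frac{8791}{286} = - \frac{1192409}{286}$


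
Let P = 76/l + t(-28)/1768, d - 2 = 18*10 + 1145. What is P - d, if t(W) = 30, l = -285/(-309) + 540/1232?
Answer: -48503487529/38157860 ≈ -1271.1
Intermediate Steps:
l = 43165/31724 (l = -285*(-1/309) + 540*(1/1232) = 95/103 + 135/308 = 43165/31724 ≈ 1.3606)
d = 1327 (d = 2 + (18*10 + 1145) = 2 + (180 + 1145) = 2 + 1325 = 1327)
P = 2131992691/38157860 (P = 76/(43165/31724) + 30/1768 = 76*(31724/43165) + 30*(1/1768) = 2411024/43165 + 15/884 = 2131992691/38157860 ≈ 55.873)
P - d = 2131992691/38157860 - 1*1327 = 2131992691/38157860 - 1327 = -48503487529/38157860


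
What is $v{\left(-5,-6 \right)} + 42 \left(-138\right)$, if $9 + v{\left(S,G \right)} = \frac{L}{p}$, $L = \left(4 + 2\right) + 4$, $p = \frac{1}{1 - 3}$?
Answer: $-5825$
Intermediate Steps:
$p = - \frac{1}{2}$ ($p = \frac{1}{-2} = - \frac{1}{2} \approx -0.5$)
$L = 10$ ($L = 6 + 4 = 10$)
$v{\left(S,G \right)} = -29$ ($v{\left(S,G \right)} = -9 + \frac{10}{- \frac{1}{2}} = -9 + 10 \left(-2\right) = -9 - 20 = -29$)
$v{\left(-5,-6 \right)} + 42 \left(-138\right) = -29 + 42 \left(-138\right) = -29 - 5796 = -5825$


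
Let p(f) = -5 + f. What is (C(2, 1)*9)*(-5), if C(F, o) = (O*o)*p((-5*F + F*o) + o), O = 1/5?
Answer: 108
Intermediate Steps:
O = ⅕ ≈ 0.20000
C(F, o) = o*(-5 + o - 5*F + F*o)/5 (C(F, o) = (o/5)*(-5 + ((-5*F + F*o) + o)) = (o/5)*(-5 + (o - 5*F + F*o)) = (o/5)*(-5 + o - 5*F + F*o) = o*(-5 + o - 5*F + F*o)/5)
(C(2, 1)*9)*(-5) = (((⅕)*1*(-5 + 1 - 5*2 + 2*1))*9)*(-5) = (((⅕)*1*(-5 + 1 - 10 + 2))*9)*(-5) = (((⅕)*1*(-12))*9)*(-5) = -12/5*9*(-5) = -108/5*(-5) = 108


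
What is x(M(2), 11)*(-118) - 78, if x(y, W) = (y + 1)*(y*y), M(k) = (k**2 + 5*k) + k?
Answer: -513614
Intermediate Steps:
M(k) = k**2 + 6*k
x(y, W) = y**2*(1 + y) (x(y, W) = (1 + y)*y**2 = y**2*(1 + y))
x(M(2), 11)*(-118) - 78 = ((2*(6 + 2))**2*(1 + 2*(6 + 2)))*(-118) - 78 = ((2*8)**2*(1 + 2*8))*(-118) - 78 = (16**2*(1 + 16))*(-118) - 78 = (256*17)*(-118) - 78 = 4352*(-118) - 78 = -513536 - 78 = -513614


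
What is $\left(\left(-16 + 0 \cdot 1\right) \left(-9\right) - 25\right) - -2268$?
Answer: $2387$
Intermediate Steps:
$\left(\left(-16 + 0 \cdot 1\right) \left(-9\right) - 25\right) - -2268 = \left(\left(-16 + 0\right) \left(-9\right) - 25\right) + 2268 = \left(\left(-16\right) \left(-9\right) - 25\right) + 2268 = \left(144 - 25\right) + 2268 = 119 + 2268 = 2387$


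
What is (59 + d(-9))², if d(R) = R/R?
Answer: 3600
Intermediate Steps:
d(R) = 1
(59 + d(-9))² = (59 + 1)² = 60² = 3600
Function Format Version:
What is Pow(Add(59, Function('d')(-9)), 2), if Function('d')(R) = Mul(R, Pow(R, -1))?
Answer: 3600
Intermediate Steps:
Function('d')(R) = 1
Pow(Add(59, Function('d')(-9)), 2) = Pow(Add(59, 1), 2) = Pow(60, 2) = 3600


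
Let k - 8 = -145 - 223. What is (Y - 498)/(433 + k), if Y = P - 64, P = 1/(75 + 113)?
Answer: -105655/13724 ≈ -7.6986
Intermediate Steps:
P = 1/188 ≈ 0.0053191
k = -360 (k = 8 + (-145 - 223) = 8 - 368 = -360)
Y = -12031/188 (Y = 1/188 - 64 = -12031/188 ≈ -63.995)
(Y - 498)/(433 + k) = (-12031/188 - 498)/(433 - 360) = -105655/188/73 = -105655/188*1/73 = -105655/13724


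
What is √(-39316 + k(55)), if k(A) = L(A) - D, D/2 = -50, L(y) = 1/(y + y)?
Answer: I*√474513490/110 ≈ 198.03*I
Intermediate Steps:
L(y) = 1/(2*y)
D = -100 (D = 2*(-50) = -100)
k(A) = 100 + 1/(2*A) (k(A) = 1/(2*A) - 1*(-100) = 1/(2*A) + 100 = 100 + 1/(2*A))
√(-39316 + k(55)) = √(-39316 + (100 + (½)/55)) = √(-39316 + (100 + (½)*(1/55))) = √(-39316 + (100 + 1/110)) = √(-39316 + 11001/110) = √(-4313759/110) = I*√474513490/110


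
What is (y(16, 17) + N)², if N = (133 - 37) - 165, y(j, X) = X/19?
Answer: 1674436/361 ≈ 4638.3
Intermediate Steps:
y(j, X) = X/19 (y(j, X) = X*(1/19) = X/19)
N = -69 (N = 96 - 165 = -69)
(y(16, 17) + N)² = ((1/19)*17 - 69)² = (17/19 - 69)² = (-1294/19)² = 1674436/361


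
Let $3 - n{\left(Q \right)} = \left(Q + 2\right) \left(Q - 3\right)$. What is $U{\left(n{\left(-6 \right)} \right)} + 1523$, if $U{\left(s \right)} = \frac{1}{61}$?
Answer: $\frac{92904}{61} \approx 1523.0$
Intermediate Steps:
$n{\left(Q \right)} = 3 - \left(-3 + Q\right) \left(2 + Q\right)$ ($n{\left(Q \right)} = 3 - \left(Q + 2\right) \left(Q - 3\right) = 3 - \left(2 + Q\right) \left(-3 + Q\right) = 3 - \left(-3 + Q\right) \left(2 + Q\right)$)
$U{\left(s \right)} = \frac{1}{61}$
$U{\left(n{\left(-6 \right)} \right)} + 1523 = \frac{1}{61} + 1523 = \frac{92904}{61}$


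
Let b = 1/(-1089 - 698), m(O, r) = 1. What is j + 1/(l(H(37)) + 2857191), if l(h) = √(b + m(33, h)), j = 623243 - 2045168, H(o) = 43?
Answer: -20743392708127855759608/14588246713527761 - √3191582/14588246713527761 ≈ -1.4219e+6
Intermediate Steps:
j = -1421925
b = -1/1787 (b = 1/(-1787) = -1/1787 ≈ -0.00055960)
l(h) = √3191582/1787 (l(h) = √(-1/1787 + 1) = √(1786/1787) = √3191582/1787)
j + 1/(l(H(37)) + 2857191) = -1421925 + 1/(√3191582/1787 + 2857191) = -1421925 + 1/(2857191 + √3191582/1787)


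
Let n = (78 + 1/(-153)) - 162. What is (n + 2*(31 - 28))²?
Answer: 142444225/23409 ≈ 6085.0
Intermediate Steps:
n = -12853/153 (n = (78 - 1/153) - 162 = 11933/153 - 162 = -12853/153 ≈ -84.007)
(n + 2*(31 - 28))² = (-12853/153 + 2*(31 - 28))² = (-12853/153 + 2*3)² = (-12853/153 + 6)² = (-11935/153)² = 142444225/23409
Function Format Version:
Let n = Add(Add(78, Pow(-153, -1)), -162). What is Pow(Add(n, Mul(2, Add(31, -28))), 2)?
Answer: Rational(142444225, 23409) ≈ 6085.0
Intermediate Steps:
n = Rational(-12853, 153) (n = Add(Add(78, Rational(-1, 153)), -162) = Add(Rational(11933, 153), -162) = Rational(-12853, 153) ≈ -84.007)
Pow(Add(n, Mul(2, Add(31, -28))), 2) = Pow(Add(Rational(-12853, 153), Mul(2, Add(31, -28))), 2) = Pow(Add(Rational(-12853, 153), Mul(2, 3)), 2) = Pow(Add(Rational(-12853, 153), 6), 2) = Pow(Rational(-11935, 153), 2) = Rational(142444225, 23409)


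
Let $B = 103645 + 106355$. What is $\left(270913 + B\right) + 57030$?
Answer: $537943$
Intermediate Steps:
$B = 210000$
$\left(270913 + B\right) + 57030 = \left(270913 + 210000\right) + 57030 = 480913 + 57030 = 537943$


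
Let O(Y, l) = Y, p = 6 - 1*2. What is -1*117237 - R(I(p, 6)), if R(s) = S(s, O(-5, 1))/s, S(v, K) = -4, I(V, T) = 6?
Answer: -351709/3 ≈ -1.1724e+5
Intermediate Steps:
p = 4 (p = 6 - 2 = 4)
R(s) = -4/s
-1*117237 - R(I(p, 6)) = -1*117237 - (-4)/6 = -117237 - (-4)/6 = -117237 - 1*(-⅔) = -117237 + ⅔ = -351709/3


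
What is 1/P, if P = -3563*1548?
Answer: -1/5515524 ≈ -1.8131e-7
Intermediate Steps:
P = -5515524
1/P = 1/(-5515524) = -1/5515524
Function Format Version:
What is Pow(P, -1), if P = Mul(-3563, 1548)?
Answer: Rational(-1, 5515524) ≈ -1.8131e-7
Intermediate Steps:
P = -5515524
Pow(P, -1) = Pow(-5515524, -1) = Rational(-1, 5515524)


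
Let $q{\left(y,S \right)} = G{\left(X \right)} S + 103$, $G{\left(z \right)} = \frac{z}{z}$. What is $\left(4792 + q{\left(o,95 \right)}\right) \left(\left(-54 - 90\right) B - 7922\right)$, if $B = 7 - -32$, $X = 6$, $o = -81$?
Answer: $-67554620$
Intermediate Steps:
$G{\left(z \right)} = 1$
$B = 39$ ($B = 7 + 32 = 39$)
$q{\left(y,S \right)} = 103 + S$ ($q{\left(y,S \right)} = 1 S + 103 = S + 103 = 103 + S$)
$\left(4792 + q{\left(o,95 \right)}\right) \left(\left(-54 - 90\right) B - 7922\right) = \left(4792 + \left(103 + 95\right)\right) \left(\left(-54 - 90\right) 39 - 7922\right) = \left(4792 + 198\right) \left(\left(-144\right) 39 - 7922\right) = 4990 \left(-5616 - 7922\right) = 4990 \left(-13538\right) = -67554620$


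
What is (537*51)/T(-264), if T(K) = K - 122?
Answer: -27387/386 ≈ -70.951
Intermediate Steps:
T(K) = -122 + K
(537*51)/T(-264) = (537*51)/(-122 - 264) = 27387/(-386) = 27387*(-1/386) = -27387/386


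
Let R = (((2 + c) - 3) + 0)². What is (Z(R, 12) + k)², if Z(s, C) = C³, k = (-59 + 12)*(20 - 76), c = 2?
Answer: 19009600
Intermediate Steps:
R = 1 (R = (((2 + 2) - 3) + 0)² = ((4 - 3) + 0)² = (1 + 0)² = 1² = 1)
k = 2632 (k = -47*(-56) = 2632)
(Z(R, 12) + k)² = (12³ + 2632)² = (1728 + 2632)² = 4360² = 19009600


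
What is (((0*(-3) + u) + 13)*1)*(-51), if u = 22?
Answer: -1785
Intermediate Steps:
(((0*(-3) + u) + 13)*1)*(-51) = (((0*(-3) + 22) + 13)*1)*(-51) = (((0 + 22) + 13)*1)*(-51) = ((22 + 13)*1)*(-51) = (35*1)*(-51) = 35*(-51) = -1785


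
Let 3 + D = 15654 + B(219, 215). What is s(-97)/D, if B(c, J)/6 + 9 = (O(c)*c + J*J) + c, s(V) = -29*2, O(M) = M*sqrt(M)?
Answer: 5689046/6016213586481 - 1854492*sqrt(219)/2005404528827 ≈ -1.2739e-5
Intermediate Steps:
O(M) = M**(3/2)
s(V) = -58
B(c, J) = -54 + 6*c + 6*J**2 + 6*c**(5/2) (B(c, J) = -54 + 6*((c**(3/2)*c + J*J) + c) = -54 + 6*((c**(5/2) + J**2) + c) = -54 + 6*((J**2 + c**(5/2)) + c) = -54 + 6*(c + J**2 + c**(5/2)) = -54 + (6*c + 6*J**2 + 6*c**(5/2)) = -54 + 6*c + 6*J**2 + 6*c**(5/2))
D = 294261 + 287766*sqrt(219) (D = -3 + (15654 + (-54 + 6*219 + 6*215**2 + 6*219**(5/2))) = -3 + (15654 + (-54 + 1314 + 6*46225 + 6*(47961*sqrt(219)))) = -3 + (15654 + (-54 + 1314 + 277350 + 287766*sqrt(219))) = -3 + (15654 + (278610 + 287766*sqrt(219))) = -3 + (294264 + 287766*sqrt(219)) = 294261 + 287766*sqrt(219) ≈ 4.5528e+6)
s(-97)/D = -58/(294261 + 287766*sqrt(219))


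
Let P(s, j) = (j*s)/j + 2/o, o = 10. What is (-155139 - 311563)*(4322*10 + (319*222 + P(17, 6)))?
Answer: -266148949752/5 ≈ -5.3230e+10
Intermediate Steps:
P(s, j) = ⅕ + s (P(s, j) = (j*s)/j + 2/10 = s + 2*(⅒) = s + ⅕ = ⅕ + s)
(-155139 - 311563)*(4322*10 + (319*222 + P(17, 6))) = (-155139 - 311563)*(4322*10 + (319*222 + (⅕ + 17))) = -466702*(43220 + (70818 + 86/5)) = -466702*(43220 + 354176/5) = -466702*570276/5 = -266148949752/5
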